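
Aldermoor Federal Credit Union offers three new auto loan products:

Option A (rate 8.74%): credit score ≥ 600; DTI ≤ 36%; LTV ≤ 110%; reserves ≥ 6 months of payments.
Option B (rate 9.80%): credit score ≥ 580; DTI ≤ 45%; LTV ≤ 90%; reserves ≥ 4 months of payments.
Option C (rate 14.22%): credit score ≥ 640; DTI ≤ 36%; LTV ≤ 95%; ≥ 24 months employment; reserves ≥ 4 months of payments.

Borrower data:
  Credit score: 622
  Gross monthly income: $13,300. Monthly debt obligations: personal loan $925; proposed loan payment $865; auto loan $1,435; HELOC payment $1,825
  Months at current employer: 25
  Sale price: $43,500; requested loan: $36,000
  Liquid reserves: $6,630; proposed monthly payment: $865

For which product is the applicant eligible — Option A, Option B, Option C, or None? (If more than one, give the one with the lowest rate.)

Option B

Total debts = (925 + 865 + 1,435 + 1,825) = 5,050; DTI = 5,050/13,300 = 38%.
LTV = 36,000/43,500 = 82.8%.
Reserves = 6,630/865 = 7.7 months.
Option A: score 622 ≥ 600; DTI 38% > 36%; LTV 82.8% ≤ 110%; reserves 7.7 ≥ 6 mo → does not qualify.
Option B: score 622 ≥ 580; DTI 38% ≤ 45%; LTV 82.8% ≤ 90%; reserves 7.7 ≥ 4 mo → qualifies.
Option C: score 622 < 640; DTI 38% > 36%; LTV 82.8% ≤ 95%; employment 25 ≥ 24 mo; reserves 7.7 ≥ 4 mo → does not qualify.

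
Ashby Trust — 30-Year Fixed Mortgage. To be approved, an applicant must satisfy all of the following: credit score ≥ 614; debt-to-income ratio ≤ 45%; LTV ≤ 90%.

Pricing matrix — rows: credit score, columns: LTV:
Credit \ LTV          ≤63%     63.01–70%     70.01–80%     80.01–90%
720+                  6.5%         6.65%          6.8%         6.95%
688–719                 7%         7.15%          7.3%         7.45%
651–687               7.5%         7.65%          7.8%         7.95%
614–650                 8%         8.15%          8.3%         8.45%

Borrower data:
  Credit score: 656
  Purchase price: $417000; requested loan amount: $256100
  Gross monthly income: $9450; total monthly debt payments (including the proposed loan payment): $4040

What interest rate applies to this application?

Credit score 656 ≥ 614; DTI = 4,040/9,450 = 42.8% ≤ 45%
LTV = 256,100/417,000 = 61.4% ≤ 90%
Credit 656 → row 651–687; LTV 61.4% → column ≤63%. Grid cell → 7.5%.

7.5%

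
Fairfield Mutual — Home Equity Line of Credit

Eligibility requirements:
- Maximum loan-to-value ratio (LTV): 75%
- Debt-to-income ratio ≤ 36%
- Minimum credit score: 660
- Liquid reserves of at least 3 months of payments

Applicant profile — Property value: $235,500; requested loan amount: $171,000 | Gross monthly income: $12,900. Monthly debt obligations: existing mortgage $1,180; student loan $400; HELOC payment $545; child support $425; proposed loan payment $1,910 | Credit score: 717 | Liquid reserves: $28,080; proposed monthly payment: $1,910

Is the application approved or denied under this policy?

Loan-to-value = 171,000/235,500 = 72.6% — pass (75% max)
Total monthly debts = (1,180 + 400 + 545 + 425 + 1,910) = 4,460. DTI: 4,460 ÷ 12,900 = 34.6%, within the 36% cap
Credit score 717 ≥ 660 (meets)
Reserves = 28,080/1,910 = 14.7 months ≥ 3
All criteria satisfied.

Approved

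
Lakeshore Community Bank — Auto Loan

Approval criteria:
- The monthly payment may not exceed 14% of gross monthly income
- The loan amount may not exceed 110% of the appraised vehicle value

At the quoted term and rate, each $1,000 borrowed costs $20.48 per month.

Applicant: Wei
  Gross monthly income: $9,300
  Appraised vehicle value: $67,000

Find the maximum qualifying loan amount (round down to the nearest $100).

Payment cap: 14% × $9,300 = $1,302/month.
At $20.48 per $1,000, that supports 1,302/20.48 × 1,000 ≈ $63,574 → $63,500.
LTV cap: 110% × $67,000 = $73,700 → $73,700.
Binding constraint: payment-to-income.

$63,500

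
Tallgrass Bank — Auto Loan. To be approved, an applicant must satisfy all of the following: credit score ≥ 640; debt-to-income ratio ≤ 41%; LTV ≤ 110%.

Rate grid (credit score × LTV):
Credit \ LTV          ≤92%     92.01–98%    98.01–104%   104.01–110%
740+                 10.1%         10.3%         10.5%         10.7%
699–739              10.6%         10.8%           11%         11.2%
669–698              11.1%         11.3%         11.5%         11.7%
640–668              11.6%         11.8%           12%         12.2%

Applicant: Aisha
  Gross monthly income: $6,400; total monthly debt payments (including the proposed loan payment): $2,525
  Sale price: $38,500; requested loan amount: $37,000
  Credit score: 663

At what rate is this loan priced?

Credit score 663 ≥ 640; DTI: 2,525 ÷ 6,400 = 39.5%, within the 41% cap
LTV = 37,000/38,500 = 96.1% ≤ 110%
Row: 663 falls in 640–668. Column: 96.1% falls in 92.01–98%. Rate = 11.8%.

11.8%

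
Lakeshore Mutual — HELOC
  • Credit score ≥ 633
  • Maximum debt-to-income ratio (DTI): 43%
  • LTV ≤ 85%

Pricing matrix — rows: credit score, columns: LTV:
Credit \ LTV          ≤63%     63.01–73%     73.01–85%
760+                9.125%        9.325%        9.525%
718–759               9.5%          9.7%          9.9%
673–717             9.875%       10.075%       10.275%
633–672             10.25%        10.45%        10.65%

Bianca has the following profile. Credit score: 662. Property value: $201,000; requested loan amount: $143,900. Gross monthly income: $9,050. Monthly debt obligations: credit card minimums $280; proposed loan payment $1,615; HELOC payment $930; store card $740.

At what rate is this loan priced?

Credit score 662 ≥ 633; Total monthly debts = (280 + 1,615 + 930 + 740) = 3,565. DTI: 3,565 ÷ 9,050 = 39.4%, within the 43% cap
Loan-to-value = 143,900/201,000 = 71.6% — pass (85% max)
Score 662 is in the 633–672 band; LTV 71.6% is in the 63.01–73% band → 10.45%.

10.45%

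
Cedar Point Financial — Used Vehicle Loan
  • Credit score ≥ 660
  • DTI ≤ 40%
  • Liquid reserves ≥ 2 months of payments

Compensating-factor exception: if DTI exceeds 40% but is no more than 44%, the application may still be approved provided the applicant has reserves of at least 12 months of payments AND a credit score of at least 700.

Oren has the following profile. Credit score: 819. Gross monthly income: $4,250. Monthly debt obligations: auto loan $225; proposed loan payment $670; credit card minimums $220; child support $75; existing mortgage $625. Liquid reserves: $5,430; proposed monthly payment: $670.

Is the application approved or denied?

Denied

Credit score 819 ≥ 660 (meets base)
Total debts = (225 + 670 + 220 + 75 + 625) = 1,815. DTI: 1,815 ÷ 4,250 = 42.7%, over the 40% base limit.
Reserves: 5,430 ÷ 670 = 8.1 months (meets 2-month minimum)
42.7% falls in the override range (40%–44%), so the compensating-factor test applies.
Override check — reserves: 8.1 mo (short of 12); score: 819 (ok).
Compensating-factor requirement not fully met.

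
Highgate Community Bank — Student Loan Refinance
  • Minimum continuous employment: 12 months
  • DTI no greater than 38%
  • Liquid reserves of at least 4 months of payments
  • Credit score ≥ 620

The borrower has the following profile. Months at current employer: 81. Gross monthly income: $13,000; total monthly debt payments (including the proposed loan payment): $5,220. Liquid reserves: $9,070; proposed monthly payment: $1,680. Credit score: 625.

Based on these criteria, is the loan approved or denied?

Employment 81 ≥ 12 months
DTI: 5,220 ÷ 13,000 = 40.2%, exceeds the 38% cap
Liquid reserves cover 9,070/1,680 = 5.4 months — ≥ 4 required
Credit score 625 ≥ 620 (meets)
Fails on DTI.

Denied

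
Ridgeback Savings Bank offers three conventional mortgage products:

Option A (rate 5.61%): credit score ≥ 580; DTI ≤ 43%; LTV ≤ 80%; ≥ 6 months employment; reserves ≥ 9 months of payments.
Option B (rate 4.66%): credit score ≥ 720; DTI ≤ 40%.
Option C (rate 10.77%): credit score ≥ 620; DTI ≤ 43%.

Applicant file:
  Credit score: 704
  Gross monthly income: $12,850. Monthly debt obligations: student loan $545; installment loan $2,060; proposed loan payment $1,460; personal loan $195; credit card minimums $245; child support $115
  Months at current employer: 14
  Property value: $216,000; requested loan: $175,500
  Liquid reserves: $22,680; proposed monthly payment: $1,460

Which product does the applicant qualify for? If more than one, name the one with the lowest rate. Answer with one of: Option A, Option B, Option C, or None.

Option C

Total debts = (545 + 2,060 + 1,460 + 195 + 245 + 115) = 4,620; DTI = 4,620/12,850 = 36%.
LTV = 175,500/216,000 = 81.2%.
Reserves = 22,680/1,460 = 15.5 months.
Option A: score 704 ≥ 580; DTI 36% ≤ 43%; LTV 81.2% > 80%; employment 14 ≥ 6 mo; reserves 15.5 ≥ 9 mo → does not qualify.
Option B: score 704 < 720; DTI 36% ≤ 40% → does not qualify.
Option C: score 704 ≥ 620; DTI 36% ≤ 43% → qualifies.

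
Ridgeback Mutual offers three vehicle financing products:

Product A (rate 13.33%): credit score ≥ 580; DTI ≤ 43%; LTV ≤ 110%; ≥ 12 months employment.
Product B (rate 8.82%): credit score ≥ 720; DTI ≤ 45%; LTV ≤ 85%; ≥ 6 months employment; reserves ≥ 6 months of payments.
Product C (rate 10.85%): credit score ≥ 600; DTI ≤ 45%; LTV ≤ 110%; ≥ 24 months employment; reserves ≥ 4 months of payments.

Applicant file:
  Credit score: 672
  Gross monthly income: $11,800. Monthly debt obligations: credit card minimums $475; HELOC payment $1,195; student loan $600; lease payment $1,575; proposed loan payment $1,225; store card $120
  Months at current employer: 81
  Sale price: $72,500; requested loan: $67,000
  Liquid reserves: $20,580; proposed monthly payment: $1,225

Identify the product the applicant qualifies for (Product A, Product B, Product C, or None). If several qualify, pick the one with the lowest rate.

Product C

Total debts = (475 + 1,195 + 600 + 1,575 + 1,225 + 120) = 5,190; DTI = 5,190/11,800 = 44%.
LTV = 67,000/72,500 = 92.4%.
Reserves = 20,580/1,225 = 16.8 months.
Product A: score 672 ≥ 580; DTI 44% > 43%; LTV 92.4% ≤ 110%; employment 81 ≥ 12 mo → does not qualify.
Product B: score 672 < 720; DTI 44% ≤ 45%; LTV 92.4% > 85%; employment 81 ≥ 6 mo; reserves 16.8 ≥ 6 mo → does not qualify.
Product C: score 672 ≥ 600; DTI 44% ≤ 45%; LTV 92.4% ≤ 110%; employment 81 ≥ 24 mo; reserves 16.8 ≥ 4 mo → qualifies.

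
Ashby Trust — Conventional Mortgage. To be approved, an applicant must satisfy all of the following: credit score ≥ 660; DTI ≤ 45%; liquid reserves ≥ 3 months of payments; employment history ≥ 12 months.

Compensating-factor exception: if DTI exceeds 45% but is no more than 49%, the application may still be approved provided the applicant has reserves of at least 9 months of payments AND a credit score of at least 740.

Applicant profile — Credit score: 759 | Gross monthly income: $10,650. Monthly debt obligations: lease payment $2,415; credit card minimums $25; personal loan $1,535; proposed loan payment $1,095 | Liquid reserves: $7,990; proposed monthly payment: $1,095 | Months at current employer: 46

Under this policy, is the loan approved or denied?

Denied

Credit score 759 ≥ 660 (meets base)
Total debts = (2,415 + 25 + 1,535 + 1,095) = 5,070. DTI: 5,070 ÷ 10,650 = 47.6%, over the 45% base limit.
Liquid reserves cover 7,990/1,095 = 7.3 months — ≥ 3 required
Employment 46 ≥ 12 months
DTI 47.6% is within the 45%–49% exception band; checking compensating factors.
Reserves 7.3 < 9 months; credit score 759 ≥ 740.
Compensating-factor requirement not fully met.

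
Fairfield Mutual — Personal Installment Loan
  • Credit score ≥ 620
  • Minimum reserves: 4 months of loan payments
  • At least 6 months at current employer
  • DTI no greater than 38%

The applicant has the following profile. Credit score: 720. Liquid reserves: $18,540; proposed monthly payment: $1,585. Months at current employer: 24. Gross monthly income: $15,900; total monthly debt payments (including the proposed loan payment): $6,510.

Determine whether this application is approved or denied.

Denied

Credit score 720 ≥ 620 (meets)
Reserves = 18,540/1,585 = 11.7 months ≥ 4
Employment 24 ≥ 6 months
Debt-to-income = 6,510/15,900 = 40.9% — over 38% limit
Fails on DTI.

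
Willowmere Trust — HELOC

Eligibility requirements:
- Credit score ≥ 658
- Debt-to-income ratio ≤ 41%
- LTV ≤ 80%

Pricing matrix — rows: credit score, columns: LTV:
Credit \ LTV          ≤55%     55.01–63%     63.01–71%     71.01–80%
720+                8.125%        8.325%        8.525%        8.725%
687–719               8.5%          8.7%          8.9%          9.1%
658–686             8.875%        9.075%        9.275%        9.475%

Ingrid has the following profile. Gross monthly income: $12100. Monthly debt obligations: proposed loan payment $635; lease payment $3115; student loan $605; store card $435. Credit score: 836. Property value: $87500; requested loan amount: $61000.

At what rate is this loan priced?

Credit score 836 ≥ 658; Total monthly debts = (635 + 3,115 + 605 + 435) = 4,790. Debt-to-income = 4,790/12,100 = 39.6% — meets 41% limit
Loan-to-value = 61,000/87,500 = 69.7% — pass (80% max)
Row: 836 falls in 720+. Column: 69.7% falls in 63.01–71%. Rate = 8.525%.

8.525%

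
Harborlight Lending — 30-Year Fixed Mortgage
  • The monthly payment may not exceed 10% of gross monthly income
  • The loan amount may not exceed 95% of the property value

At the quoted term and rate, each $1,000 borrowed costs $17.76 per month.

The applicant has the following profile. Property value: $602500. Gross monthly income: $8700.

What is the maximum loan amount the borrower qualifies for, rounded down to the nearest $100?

Payment cap: 10% × $8,700 = $870/month.
At $17.76 per $1,000, that supports 870/17.76 × 1,000 ≈ $48,986 → $48,900.
LTV cap: 95% × $602,500 = $572,375 → $572,300.
Binding constraint: payment-to-income.

$48,900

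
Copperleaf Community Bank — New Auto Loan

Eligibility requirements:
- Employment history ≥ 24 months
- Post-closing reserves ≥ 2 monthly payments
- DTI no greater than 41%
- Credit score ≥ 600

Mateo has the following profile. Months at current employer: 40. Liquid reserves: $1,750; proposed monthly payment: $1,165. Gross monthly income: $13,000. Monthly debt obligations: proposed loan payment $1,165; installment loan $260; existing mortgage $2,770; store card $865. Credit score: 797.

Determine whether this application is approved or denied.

Denied

Employment 40 ≥ 24 months
Liquid reserves cover 1,750/1,165 = 1.5 months — < 2 required
Total monthly debts = (1,165 + 260 + 2,770 + 865) = 5,060. DTI = 5,060/13,000 = 38.9% ≤ 41%
Credit score 797 ≥ 600 (meets)
Fails on reserves.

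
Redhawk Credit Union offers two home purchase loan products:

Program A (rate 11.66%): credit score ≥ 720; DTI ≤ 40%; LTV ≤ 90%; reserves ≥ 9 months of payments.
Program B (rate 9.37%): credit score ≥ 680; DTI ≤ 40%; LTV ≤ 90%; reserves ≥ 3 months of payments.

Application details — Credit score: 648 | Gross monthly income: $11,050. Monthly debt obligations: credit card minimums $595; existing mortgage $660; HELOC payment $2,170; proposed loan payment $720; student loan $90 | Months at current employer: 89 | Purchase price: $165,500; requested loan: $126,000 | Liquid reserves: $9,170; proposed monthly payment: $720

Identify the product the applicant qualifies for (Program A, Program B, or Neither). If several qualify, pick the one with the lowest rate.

Neither

Total debts = (595 + 660 + 2,170 + 720 + 90) = 4,235; DTI = 4,235/11,050 = 38.3%.
LTV = 126,000/165,500 = 76.1%.
Reserves = 9,170/720 = 12.7 months.
Program A: score 648 < 720; DTI 38.3% ≤ 40%; LTV 76.1% ≤ 90%; reserves 12.7 ≥ 9 mo → does not qualify.
Program B: score 648 < 680; DTI 38.3% ≤ 40%; LTV 76.1% ≤ 90%; reserves 12.7 ≥ 3 mo → does not qualify.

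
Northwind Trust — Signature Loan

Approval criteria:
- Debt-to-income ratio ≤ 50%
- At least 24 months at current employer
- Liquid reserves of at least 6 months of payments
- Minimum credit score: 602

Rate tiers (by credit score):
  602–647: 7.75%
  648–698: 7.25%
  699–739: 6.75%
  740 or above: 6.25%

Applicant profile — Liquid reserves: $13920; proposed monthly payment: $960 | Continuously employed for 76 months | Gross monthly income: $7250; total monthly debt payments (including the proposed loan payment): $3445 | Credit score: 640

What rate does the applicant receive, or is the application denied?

Credit score 640 ≥ 602 (meets minimum)
Reserves = 13,920/960 = 14.5 months ≥ 6
Employment 76 ≥ 24 months
DTI: 3,445 ÷ 7,250 = 47.5%, within the 50% cap
All requirements met. Score 640 falls in the 602–647 tier → 7.75%.

Approved at 7.75%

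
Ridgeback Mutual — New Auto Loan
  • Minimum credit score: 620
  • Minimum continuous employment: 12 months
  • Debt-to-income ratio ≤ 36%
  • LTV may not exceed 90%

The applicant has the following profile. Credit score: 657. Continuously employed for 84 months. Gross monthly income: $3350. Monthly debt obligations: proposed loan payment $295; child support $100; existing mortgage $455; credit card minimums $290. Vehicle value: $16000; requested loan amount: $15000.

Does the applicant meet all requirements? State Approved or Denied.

Credit score 657 ≥ 620 (meets)
Employment 84 ≥ 12 months
Total monthly debts = (295 + 100 + 455 + 290) = 1,140. DTI = 1,140/3,350 = 34% ≤ 36%
LTV: 15,000 ÷ 16,000 = 93.8%, exceeds 90% cap
Fails on LTV.

Denied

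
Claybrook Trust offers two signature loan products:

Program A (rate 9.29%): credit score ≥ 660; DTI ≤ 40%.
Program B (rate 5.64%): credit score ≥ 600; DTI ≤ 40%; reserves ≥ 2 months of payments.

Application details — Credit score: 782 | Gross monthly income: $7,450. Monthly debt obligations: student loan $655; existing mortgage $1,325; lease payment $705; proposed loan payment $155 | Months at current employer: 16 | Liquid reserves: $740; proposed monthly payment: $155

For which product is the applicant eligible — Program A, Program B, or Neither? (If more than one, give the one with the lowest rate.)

Total debts = (655 + 1,325 + 705 + 155) = 2,840; DTI = 2,840/7,450 = 38.1%.
Reserves = 740/155 = 4.8 months.
Program A: score 782 ≥ 660; DTI 38.1% ≤ 40% → qualifies.
Program B: score 782 ≥ 600; DTI 38.1% ≤ 40%; reserves 4.8 ≥ 2 mo → qualifies.
Qualifying: Program A, Program B. Lowest rate is 5.64% → Program B.

Program B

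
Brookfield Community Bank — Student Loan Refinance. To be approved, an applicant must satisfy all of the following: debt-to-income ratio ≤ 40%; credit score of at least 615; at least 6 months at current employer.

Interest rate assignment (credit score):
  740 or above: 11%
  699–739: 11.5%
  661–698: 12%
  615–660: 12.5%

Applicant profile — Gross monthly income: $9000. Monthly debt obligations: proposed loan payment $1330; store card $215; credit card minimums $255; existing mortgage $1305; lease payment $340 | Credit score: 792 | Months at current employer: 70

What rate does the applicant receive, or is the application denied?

Approved at 11%

Credit score 792 ≥ 615 (meets minimum)
Employment 70 ≥ 6 months
Total monthly debts = (1,330 + 215 + 255 + 1,305 + 340) = 3,445. Debt-to-income = 3,445/9,000 = 38.3% — meets 40% limit
All requirements met. Score 792 falls in the 740 or above tier → 11%.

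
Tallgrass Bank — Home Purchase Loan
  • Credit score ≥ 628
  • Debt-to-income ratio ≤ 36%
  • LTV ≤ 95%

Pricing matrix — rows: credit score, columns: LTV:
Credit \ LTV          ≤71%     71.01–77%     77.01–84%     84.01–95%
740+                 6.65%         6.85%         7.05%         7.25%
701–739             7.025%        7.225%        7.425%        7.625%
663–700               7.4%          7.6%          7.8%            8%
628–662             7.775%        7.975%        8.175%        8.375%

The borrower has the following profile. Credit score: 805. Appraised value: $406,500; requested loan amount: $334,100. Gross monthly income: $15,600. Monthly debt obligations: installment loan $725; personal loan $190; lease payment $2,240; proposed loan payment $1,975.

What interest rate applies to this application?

7.05%

Credit score 805 ≥ 628; Total monthly debts = (725 + 190 + 2,240 + 1,975) = 5,130. DTI: 5,130 ÷ 15,600 = 32.9%, within the 36% cap
LTV = 334,100/406,500 = 82.2% ≤ 95%
Row: 805 falls in 740+. Column: 82.2% falls in 77.01–84%. Rate = 7.05%.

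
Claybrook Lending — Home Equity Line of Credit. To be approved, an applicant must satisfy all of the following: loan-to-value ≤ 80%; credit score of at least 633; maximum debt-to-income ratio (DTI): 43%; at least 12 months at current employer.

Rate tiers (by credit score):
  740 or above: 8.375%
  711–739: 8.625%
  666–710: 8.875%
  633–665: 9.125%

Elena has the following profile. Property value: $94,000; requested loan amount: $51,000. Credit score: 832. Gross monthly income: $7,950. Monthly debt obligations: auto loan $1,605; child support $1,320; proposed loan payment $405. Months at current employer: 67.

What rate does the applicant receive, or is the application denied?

Approved at 8.375%

Credit score 832 ≥ 633 (meets minimum)
Loan-to-value = 51,000/94,000 = 54.3% — pass (80% max)
Total monthly debts = (1,605 + 1,320 + 405) = 3,330. DTI: 3,330 ÷ 7,950 = 41.9%, within the 43% cap
Employment 67 ≥ 12 months
All requirements met. Score 832 falls in the 740 or above tier → 8.375%.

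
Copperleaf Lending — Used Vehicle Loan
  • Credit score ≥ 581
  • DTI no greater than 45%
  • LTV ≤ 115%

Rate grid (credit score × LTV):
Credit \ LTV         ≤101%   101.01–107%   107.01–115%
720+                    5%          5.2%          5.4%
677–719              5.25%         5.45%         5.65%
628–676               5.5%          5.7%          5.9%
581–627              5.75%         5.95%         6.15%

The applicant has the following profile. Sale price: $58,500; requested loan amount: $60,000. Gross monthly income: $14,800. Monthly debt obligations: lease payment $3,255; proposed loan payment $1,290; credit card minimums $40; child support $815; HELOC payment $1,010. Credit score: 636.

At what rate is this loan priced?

5.7%

Credit score 636 ≥ 581; Total monthly debts = (3,255 + 1,290 + 40 + 815 + 1,010) = 6,410. DTI: 6,410 ÷ 14,800 = 43.3%, within the 45% cap
LTV = 60,000/58,500 = 102.6% ≤ 115%
Row: 636 falls in 628–676. Column: 102.6% falls in 101.01–107%. Rate = 5.7%.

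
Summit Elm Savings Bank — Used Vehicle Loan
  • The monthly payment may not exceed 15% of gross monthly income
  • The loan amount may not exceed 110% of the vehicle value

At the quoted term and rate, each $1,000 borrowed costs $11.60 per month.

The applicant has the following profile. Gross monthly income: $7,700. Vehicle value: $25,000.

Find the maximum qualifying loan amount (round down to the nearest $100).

$27,500

Payment cap: 15% × $7,700 = $1,155/month.
At $11.60 per $1,000, that supports 1,155/11.60 × 1,000 ≈ $99,568 → $99,500.
LTV cap: 110% × $25,000 = $27,500 → $27,500.
Binding constraint: loan-to-value.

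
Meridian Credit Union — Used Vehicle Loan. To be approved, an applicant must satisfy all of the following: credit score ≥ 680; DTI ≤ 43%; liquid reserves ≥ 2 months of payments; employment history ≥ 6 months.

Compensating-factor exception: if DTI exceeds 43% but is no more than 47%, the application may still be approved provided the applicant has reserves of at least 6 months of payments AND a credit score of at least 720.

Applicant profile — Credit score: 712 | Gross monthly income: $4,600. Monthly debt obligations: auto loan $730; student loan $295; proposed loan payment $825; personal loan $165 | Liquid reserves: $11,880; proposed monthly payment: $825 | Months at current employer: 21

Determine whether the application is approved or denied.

Denied

Credit score 712 ≥ 680 (meets base)
Total debts = (730 + 295 + 825 + 165) = 2,015. DTI = 2,015/4,600 = 43.8% > 43% — standard DTI limit exceeded.
Reserves: 11,880 ÷ 825 = 14.4 months (meets 2-month minimum)
Employment 21 ≥ 6 months
43.8% falls in the override range (43%–47%), so the compensating-factor test applies.
Reserves 14.4 ≥ 6 months; credit score 712 < 720.
Override conditions not both satisfied; exception does not apply.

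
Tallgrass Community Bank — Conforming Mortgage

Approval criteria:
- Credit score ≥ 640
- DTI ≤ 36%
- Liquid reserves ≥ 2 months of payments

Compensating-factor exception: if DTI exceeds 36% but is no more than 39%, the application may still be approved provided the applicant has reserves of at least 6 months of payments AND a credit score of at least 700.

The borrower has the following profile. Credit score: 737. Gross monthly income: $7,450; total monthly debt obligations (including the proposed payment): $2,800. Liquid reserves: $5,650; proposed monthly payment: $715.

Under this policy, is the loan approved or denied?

Approved

Credit score 737 ≥ 640 (meets base)
DTI = 2,800/7,450 = 37.6% > 36% — standard DTI limit exceeded.
Liquid reserves cover 5,650/715 = 7.9 months — ≥ 2 required
37.6% falls in the override range (36%–39%), so the compensating-factor test applies.
Reserves 7.9 ≥ 6 months; credit score 737 ≥ 700.
Both override conditions satisfied; DTI exception granted.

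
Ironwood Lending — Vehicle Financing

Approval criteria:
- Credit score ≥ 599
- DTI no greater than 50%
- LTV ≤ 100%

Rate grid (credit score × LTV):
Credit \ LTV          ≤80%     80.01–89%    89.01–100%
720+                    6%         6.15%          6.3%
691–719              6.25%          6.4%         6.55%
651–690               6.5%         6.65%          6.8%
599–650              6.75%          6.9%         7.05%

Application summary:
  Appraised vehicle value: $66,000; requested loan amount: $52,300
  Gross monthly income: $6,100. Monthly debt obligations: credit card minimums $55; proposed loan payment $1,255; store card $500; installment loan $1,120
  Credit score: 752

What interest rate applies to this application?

Credit score 752 ≥ 599; Total monthly debts = (55 + 1,255 + 500 + 1,120) = 2,930. DTI: 2,930 ÷ 6,100 = 48%, within the 50% cap
LTV = 52,300/66,000 = 79.2% ≤ 100%
Row: 752 falls in 720+. Column: 79.2% falls in ≤80%. Rate = 6%.

6%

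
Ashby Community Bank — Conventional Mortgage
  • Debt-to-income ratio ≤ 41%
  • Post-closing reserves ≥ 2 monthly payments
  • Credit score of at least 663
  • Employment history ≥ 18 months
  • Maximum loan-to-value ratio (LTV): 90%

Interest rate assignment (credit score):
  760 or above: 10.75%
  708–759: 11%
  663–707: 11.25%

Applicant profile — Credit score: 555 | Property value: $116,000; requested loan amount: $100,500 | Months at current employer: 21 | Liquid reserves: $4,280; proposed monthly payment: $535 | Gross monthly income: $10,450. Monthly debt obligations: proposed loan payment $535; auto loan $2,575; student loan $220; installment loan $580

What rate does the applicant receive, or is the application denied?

Credit score 555 < 663 (below minimum)
Loan-to-value = 100,500/116,000 = 86.6% — pass (90% max)
Employment 21 ≥ 18 months
Reserves = 4,280/535 = 8.0 months ≥ 2
Total monthly debts = (535 + 2,575 + 220 + 580) = 3,910. DTI: 3,910 ÷ 10,450 = 37.4%, within the 41% cap
Not all requirements met → denied.

Denied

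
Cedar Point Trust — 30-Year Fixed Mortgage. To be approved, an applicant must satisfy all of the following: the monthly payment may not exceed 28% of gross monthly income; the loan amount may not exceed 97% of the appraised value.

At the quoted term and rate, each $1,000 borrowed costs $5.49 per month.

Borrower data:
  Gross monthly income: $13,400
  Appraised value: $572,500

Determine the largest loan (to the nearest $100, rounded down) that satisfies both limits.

Payment cap: 28% × $13,400 = $3,752/month.
At $5.49 per $1,000, that supports 3,752/5.49 × 1,000 ≈ $683,424 → $683,400.
LTV cap: 97% × $572,500 = $555,325 → $555,300.
Binding constraint: loan-to-value.

$555,300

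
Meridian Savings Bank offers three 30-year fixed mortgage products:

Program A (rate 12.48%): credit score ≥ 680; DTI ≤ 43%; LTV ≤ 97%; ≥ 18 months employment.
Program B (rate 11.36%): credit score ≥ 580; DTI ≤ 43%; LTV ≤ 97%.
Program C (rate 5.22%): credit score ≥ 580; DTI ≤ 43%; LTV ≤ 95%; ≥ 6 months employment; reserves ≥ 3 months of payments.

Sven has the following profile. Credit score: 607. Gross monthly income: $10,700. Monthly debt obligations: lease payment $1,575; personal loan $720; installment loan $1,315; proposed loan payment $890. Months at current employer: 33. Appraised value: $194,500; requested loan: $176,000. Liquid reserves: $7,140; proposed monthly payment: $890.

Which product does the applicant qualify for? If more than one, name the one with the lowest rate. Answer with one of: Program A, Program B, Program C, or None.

Program C

Total debts = (1,575 + 720 + 1,315 + 890) = 4,500; DTI = 4,500/10,700 = 42.1%.
LTV = 176,000/194,500 = 90.5%.
Reserves = 7,140/890 = 8.0 months.
Program A: score 607 < 680; DTI 42.1% ≤ 43%; LTV 90.5% ≤ 97%; employment 33 ≥ 18 mo → does not qualify.
Program B: score 607 ≥ 580; DTI 42.1% ≤ 43%; LTV 90.5% ≤ 97% → qualifies.
Program C: score 607 ≥ 580; DTI 42.1% ≤ 43%; LTV 90.5% ≤ 95%; employment 33 ≥ 6 mo; reserves 8.0 ≥ 3 mo → qualifies.
Qualifying: Program B, Program C. Lowest rate is 5.22% → Program C.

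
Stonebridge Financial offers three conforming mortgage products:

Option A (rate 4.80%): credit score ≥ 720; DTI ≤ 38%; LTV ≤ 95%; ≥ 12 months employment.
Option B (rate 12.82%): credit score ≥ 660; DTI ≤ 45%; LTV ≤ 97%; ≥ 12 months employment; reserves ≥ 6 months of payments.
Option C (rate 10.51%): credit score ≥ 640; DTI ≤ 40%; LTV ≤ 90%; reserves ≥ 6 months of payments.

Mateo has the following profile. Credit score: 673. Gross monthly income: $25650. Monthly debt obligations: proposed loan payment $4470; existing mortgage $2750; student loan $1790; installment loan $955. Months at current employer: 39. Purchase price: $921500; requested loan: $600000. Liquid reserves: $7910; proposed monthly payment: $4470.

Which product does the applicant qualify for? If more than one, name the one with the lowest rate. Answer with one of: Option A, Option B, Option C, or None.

Total debts = (4,470 + 2,750 + 1,790 + 955) = 9,965; DTI = 9,965/25,650 = 38.8%.
LTV = 600,000/921,500 = 65.1%.
Reserves = 7,910/4,470 = 1.8 months.
Option A: score 673 < 720; DTI 38.8% > 38%; LTV 65.1% ≤ 95%; employment 39 ≥ 12 mo → does not qualify.
Option B: score 673 ≥ 660; DTI 38.8% ≤ 45%; LTV 65.1% ≤ 97%; employment 39 ≥ 12 mo; reserves 1.8 < 6 mo → does not qualify.
Option C: score 673 ≥ 640; DTI 38.8% ≤ 40%; LTV 65.1% ≤ 90%; reserves 1.8 < 6 mo → does not qualify.

None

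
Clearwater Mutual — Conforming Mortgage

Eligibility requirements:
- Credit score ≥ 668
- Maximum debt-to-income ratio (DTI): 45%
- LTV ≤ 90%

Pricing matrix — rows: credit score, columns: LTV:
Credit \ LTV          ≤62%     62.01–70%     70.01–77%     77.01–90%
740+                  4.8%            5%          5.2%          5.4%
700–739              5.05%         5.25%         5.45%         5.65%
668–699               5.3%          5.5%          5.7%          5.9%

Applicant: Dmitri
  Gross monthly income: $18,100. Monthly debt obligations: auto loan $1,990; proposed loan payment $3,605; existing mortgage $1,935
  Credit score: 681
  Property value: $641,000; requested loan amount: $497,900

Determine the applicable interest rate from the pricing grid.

Credit score 681 ≥ 668; Total monthly debts = (1,990 + 3,605 + 1,935) = 7,530. DTI = 7,530/18,100 = 41.6% ≤ 45%
Loan-to-value = 497,900/641,000 = 77.7% — pass (90% max)
Row: 681 falls in 668–699. Column: 77.7% falls in 77.01–90%. Rate = 5.9%.

5.9%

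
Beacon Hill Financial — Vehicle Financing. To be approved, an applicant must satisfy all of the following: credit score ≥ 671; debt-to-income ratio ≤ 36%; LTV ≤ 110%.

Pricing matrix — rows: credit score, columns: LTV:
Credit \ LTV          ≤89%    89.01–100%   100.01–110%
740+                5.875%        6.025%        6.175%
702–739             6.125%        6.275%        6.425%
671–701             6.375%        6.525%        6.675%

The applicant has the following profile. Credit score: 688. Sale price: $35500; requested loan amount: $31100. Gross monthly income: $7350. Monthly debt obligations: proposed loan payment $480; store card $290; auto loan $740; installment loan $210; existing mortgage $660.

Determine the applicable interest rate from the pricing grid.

6.375%

Credit score 688 ≥ 671; Total monthly debts = (480 + 290 + 740 + 210 + 660) = 2,380. Debt-to-income = 2,380/7,350 = 32.4% — meets 36% limit
Loan-to-value = 31,100/35,500 = 87.6% — pass (110% max)
Credit 688 → row 671–701; LTV 87.6% → column ≤89%. Grid cell → 6.375%.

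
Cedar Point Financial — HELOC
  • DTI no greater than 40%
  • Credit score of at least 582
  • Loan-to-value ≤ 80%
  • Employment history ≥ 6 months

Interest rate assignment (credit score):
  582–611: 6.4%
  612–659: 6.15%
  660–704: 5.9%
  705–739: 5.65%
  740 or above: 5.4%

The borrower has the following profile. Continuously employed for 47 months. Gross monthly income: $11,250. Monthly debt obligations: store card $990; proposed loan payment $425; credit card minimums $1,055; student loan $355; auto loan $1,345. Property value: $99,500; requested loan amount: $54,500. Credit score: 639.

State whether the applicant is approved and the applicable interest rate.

Approved at 6.15%

Credit score 639 ≥ 582 (meets minimum)
Total monthly debts = (990 + 425 + 1,055 + 355 + 1,345) = 4,170. Debt-to-income = 4,170/11,250 = 37.1% — meets 40% limit
Employment 47 ≥ 6 months
Loan-to-value = 54,500/99,500 = 54.8% — pass (80% max)
All requirements met. Score 639 falls in the 612–659 tier → 6.15%.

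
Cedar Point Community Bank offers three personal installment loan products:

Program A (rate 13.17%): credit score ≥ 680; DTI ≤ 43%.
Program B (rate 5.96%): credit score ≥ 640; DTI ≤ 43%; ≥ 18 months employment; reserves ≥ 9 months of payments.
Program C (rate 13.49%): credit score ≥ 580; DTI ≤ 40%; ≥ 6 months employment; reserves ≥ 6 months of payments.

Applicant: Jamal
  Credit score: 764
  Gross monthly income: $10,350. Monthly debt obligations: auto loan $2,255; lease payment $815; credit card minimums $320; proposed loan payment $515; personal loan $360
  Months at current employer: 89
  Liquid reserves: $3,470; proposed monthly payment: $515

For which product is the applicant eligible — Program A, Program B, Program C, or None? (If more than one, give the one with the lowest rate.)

Program A

Total debts = (2,255 + 815 + 320 + 515 + 360) = 4,265; DTI = 4,265/10,350 = 41.2%.
Reserves = 3,470/515 = 6.7 months.
Program A: score 764 ≥ 680; DTI 41.2% ≤ 43% → qualifies.
Program B: score 764 ≥ 640; DTI 41.2% ≤ 43%; employment 89 ≥ 18 mo; reserves 6.7 < 9 mo → does not qualify.
Program C: score 764 ≥ 580; DTI 41.2% > 40%; employment 89 ≥ 6 mo; reserves 6.7 ≥ 6 mo → does not qualify.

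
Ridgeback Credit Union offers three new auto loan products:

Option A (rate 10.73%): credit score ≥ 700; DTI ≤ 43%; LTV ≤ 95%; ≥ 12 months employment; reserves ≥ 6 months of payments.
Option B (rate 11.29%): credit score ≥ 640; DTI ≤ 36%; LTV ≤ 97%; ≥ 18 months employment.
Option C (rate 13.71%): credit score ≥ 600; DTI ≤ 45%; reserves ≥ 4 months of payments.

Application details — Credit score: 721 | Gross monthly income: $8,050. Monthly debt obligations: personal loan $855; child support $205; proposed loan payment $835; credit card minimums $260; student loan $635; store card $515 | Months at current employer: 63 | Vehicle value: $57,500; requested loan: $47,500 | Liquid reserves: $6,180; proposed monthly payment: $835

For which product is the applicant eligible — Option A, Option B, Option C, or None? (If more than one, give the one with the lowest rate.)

Total debts = (855 + 205 + 835 + 260 + 635 + 515) = 3,305; DTI = 3,305/8,050 = 41.1%.
LTV = 47,500/57,500 = 82.6%.
Reserves = 6,180/835 = 7.4 months.
Option A: score 721 ≥ 700; DTI 41.1% ≤ 43%; LTV 82.6% ≤ 95%; employment 63 ≥ 12 mo; reserves 7.4 ≥ 6 mo → qualifies.
Option B: score 721 ≥ 640; DTI 41.1% > 36%; LTV 82.6% ≤ 97%; employment 63 ≥ 18 mo → does not qualify.
Option C: score 721 ≥ 600; DTI 41.1% ≤ 45%; reserves 7.4 ≥ 4 mo → qualifies.
Qualifying: Option A, Option C. Lowest rate is 10.73% → Option A.

Option A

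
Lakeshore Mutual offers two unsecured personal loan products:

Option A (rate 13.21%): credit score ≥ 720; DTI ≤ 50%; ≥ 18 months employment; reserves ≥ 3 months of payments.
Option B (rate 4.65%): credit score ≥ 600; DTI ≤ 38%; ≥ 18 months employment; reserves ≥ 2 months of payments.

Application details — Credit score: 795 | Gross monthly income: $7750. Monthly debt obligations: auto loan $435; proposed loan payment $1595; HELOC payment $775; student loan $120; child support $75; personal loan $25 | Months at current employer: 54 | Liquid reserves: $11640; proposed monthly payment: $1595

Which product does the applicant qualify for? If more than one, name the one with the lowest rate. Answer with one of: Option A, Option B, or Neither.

Option A

Total debts = (435 + 1,595 + 775 + 120 + 75 + 25) = 3,025; DTI = 3,025/7,750 = 39%.
Reserves = 11,640/1,595 = 7.3 months.
Option A: score 795 ≥ 720; DTI 39% ≤ 50%; employment 54 ≥ 18 mo; reserves 7.3 ≥ 3 mo → qualifies.
Option B: score 795 ≥ 600; DTI 39% > 38%; employment 54 ≥ 18 mo; reserves 7.3 ≥ 2 mo → does not qualify.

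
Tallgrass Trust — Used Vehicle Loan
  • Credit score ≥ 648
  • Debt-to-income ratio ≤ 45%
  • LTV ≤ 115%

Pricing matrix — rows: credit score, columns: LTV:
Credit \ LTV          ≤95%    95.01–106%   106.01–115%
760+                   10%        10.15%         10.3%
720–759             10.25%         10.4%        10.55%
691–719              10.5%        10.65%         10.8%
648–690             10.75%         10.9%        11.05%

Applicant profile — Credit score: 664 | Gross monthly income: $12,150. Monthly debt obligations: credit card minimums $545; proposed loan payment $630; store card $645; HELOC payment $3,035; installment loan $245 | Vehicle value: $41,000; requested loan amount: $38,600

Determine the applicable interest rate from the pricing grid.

Credit score 664 ≥ 648; Total monthly debts = (545 + 630 + 645 + 3,035 + 245) = 5,100. DTI = 5,100/12,150 = 42% ≤ 45%
LTV = 38,600/41,000 = 94.1% ≤ 115%
Credit 664 → row 648–690; LTV 94.1% → column ≤95%. Grid cell → 10.75%.

10.75%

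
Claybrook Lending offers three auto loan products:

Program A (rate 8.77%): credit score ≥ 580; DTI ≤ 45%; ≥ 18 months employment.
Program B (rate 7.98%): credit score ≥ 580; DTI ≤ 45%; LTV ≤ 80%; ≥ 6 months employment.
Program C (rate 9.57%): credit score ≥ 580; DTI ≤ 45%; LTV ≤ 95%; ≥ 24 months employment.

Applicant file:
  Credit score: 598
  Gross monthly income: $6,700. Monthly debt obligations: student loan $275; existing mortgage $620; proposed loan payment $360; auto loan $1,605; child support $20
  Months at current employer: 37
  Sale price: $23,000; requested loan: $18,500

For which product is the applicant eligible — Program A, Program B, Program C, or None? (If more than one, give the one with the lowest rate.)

Total debts = (275 + 620 + 360 + 1,605 + 20) = 2,880; DTI = 2,880/6,700 = 43%.
LTV = 18,500/23,000 = 80.4%.
Program A: score 598 ≥ 580; DTI 43% ≤ 45%; employment 37 ≥ 18 mo → qualifies.
Program B: score 598 ≥ 580; DTI 43% ≤ 45%; LTV 80.4% > 80%; employment 37 ≥ 6 mo → does not qualify.
Program C: score 598 ≥ 580; DTI 43% ≤ 45%; LTV 80.4% ≤ 95%; employment 37 ≥ 24 mo → qualifies.
Qualifying: Program A, Program C. Lowest rate is 8.77% → Program A.

Program A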